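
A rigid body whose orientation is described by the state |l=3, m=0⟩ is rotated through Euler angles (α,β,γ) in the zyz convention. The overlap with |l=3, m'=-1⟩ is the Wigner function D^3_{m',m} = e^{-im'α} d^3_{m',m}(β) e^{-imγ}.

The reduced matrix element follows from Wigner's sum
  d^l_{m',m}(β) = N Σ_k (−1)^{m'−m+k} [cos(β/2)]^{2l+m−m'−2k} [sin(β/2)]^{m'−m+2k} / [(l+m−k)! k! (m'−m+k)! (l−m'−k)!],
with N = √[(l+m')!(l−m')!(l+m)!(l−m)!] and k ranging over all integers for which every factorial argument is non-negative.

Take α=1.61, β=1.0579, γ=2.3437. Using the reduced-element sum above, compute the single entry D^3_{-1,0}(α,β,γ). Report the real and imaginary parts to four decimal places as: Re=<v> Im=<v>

D^3_{-1,0}(1.61,1.0579,2.3437) = e^{-i·-1·1.61}·d^3_{-1,0}(1.0579)·e^{-i·0·2.3437}. Compute d first:
c=cos(1.0579/2)=0.863337, s=sin(1.0579/2)=0.504627; N=√[2·24·6·6]=41.569219
The bounds max(0,m−m')=1 and min(l+m,l−m')=3 give 3 terms
  k=1: (−1)^0·41.5692/(12)·0.8633^5·0.5046^1 = +0.838425
  k=2: (−1)^1·41.5692/(4)·0.8633^3·0.5046^3 = -0.859341
  k=3: (−1)^2·41.5692/(12)·0.8633^1·0.5046^5 = +0.097864
d^3_{-1,0}(1.0579) = +0.838425 -0.859341 +0.097864 = +0.076948
Phases: e^{-i·(-1)·1.61}=-0.039194+0.999232i, e^{-i·(0)·2.3437}=+1.000000+0.000000i ⇒ D=-0.003016+0.076889i

Re=-0.0030 Im=0.0769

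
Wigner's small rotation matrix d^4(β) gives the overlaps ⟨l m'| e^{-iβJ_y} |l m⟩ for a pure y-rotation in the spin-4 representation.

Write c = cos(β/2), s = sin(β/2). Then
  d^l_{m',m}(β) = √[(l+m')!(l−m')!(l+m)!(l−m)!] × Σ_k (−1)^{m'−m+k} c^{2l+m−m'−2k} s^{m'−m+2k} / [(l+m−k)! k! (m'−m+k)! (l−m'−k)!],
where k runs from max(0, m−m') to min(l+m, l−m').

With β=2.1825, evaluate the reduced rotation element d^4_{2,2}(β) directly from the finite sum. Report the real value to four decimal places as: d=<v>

d=0.3321

d^4_{2,2}(β=2.1825) via Wigner's sum:
c=cos(2.1825/2)=0.461377, s=sin(2.1825/2)=0.887204; N=√[720·2·720·2]=1440.000000
Admissible k: 0..2 (factorial args all ≥0)
  k=0: (−1)^0·1440.0000/(1440)·0.4614^8·0.8872^0 = +0.002053
  k=1: (−1)^1·1440.0000/(120)·0.4614^6·0.8872^2 = -0.091109
  k=2: (−1)^2·1440.0000/(96)·0.4614^4·0.8872^4 = +0.421123
d^4_{2,2}(2.1825) = +0.002053 -0.091109 +0.421123 = +0.332067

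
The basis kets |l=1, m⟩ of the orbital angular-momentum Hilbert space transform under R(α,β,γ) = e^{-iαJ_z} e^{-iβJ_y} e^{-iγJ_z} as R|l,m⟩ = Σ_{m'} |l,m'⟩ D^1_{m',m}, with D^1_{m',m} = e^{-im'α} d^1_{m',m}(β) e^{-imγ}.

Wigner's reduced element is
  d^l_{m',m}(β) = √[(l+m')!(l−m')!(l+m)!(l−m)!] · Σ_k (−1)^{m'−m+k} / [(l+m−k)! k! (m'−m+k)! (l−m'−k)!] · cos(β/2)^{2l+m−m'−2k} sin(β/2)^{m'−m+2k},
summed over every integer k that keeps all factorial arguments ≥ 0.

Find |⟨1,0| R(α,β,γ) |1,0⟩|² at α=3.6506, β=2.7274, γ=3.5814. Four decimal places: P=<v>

First d^1_{0,0}(β=2.7274), then the phase factors e^{-i(0)α} and e^{-i(0)γ}:
c=cos(2.7274/2)=0.205619, s=sin(2.7274/2)=0.978632; N=√[1·1·1·1]=1.000000
Admissible k: 0..1 (factorial args all ≥0)
  k=0: (−1)^0·1.0000/(1)·0.2056^2·0.9786^0 = +0.042279
  k=1: (−1)^1·1.0000/(1)·0.2056^0·0.9786^2 = -0.957721
d^1_{0,0}(2.7274) = +0.042279 -0.957721 = -0.915442
|D^1_{0,0}|² = |d^1_{0,0}(β)|² = (-0.915442)² = 0.838033 (the z-rotation phases have unit modulus)

P=0.8380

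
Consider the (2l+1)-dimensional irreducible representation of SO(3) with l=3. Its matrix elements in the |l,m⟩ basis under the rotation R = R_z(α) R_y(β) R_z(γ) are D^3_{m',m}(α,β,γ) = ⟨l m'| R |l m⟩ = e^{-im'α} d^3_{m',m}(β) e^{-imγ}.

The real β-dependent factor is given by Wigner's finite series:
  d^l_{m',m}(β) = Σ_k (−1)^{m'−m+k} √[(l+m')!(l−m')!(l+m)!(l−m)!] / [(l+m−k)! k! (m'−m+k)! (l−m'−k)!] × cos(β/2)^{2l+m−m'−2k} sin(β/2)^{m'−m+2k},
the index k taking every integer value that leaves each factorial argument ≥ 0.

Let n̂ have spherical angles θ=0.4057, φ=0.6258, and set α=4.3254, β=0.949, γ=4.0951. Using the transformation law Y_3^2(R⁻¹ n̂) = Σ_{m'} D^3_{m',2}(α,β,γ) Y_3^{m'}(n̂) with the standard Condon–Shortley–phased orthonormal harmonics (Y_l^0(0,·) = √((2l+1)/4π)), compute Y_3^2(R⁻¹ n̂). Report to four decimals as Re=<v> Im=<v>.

Need the full column D^3_{m',2} for m'=−3..3 at α=4.3254, β=0.949, γ=4.0951.
cos(β/2)=0.889521, sin(β/2)=0.456894
d^3_{-3,2}: single k=5 term ⇒ +0.043382;  D = +0.003190-0.043264i
d^3_{-2,2}: k∈[4..5] ⇒ +0.172402 -0.009097 = +0.163306;  D = +0.146287+0.072587i
d^3_{-1,2}: k∈[3..4] ⇒ +0.424565 -0.056006 = +0.368560;  D = -0.276304+0.243910i
d^3_{0,2}: k∈[2..3] ⇒ +0.715841 -0.188857 = +0.526983;  D = -0.173862-0.497477i
d^3_{1,2}: k∈[1..2] ⇒ +0.804631 -0.424565 = +0.380066;  D = +0.379576+0.019288i
d^3_{2,2}: k∈[0..1] ⇒ +0.495380 -0.653470 = -0.158091;  D = +0.067016-0.143183i
d^3_{3,2}: single k=0 term ⇒ -0.623265;  D = +0.423036+0.457711i
Y_3^{m'}(θ=0.4057,φ=0.6258) and Σ D·Y over m':
  (+0.0032-0.0433i)·(-0.0077-0.0245i)  (+0.1463+0.0726i)·(+0.0459-0.1389i)  (-0.2763+0.2439i)·(+0.3330-0.2407i)  (-0.1739-0.4975i)·(+0.4187+0.0000i)  (+0.3796+0.0193i)·(-0.3330-0.2407i)  (+0.0670-0.1432i)·(+0.0459+0.1389i)  (+0.4230+0.4577i)·(+0.0077-0.0245i)
Y_3^2(R⁻¹ n̂) = -0.174729-0.179157i

Re=-0.1747 Im=-0.1792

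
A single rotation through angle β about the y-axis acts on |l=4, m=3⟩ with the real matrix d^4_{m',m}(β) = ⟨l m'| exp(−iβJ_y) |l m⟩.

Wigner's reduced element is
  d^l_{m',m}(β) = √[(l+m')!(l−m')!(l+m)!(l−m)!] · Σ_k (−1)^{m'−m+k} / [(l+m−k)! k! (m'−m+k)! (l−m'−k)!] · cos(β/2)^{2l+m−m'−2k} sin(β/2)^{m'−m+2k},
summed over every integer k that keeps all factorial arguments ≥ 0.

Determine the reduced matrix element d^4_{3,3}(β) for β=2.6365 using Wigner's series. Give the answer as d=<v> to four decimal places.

d=-0.0016

d^4_{3,3}(β=2.6365) via Wigner's sum:
With c≡cos(β/2)=0.249870 and s≡sin(β/2)=0.968279, N=[5040·1·5040·1]^{1/2}=5040.000000
Admissible k: 0..1 (factorial args all ≥0)
  k=0: (−1)^0·5040.0000/(5040)·0.2499^8·0.9683^0 = +0.000015
  k=1: (−1)^1·5040.0000/(720)·0.2499^6·0.9683^2 = -0.001597
d^4_{3,3}(2.6365) = +0.000015 -0.001597 = -0.001582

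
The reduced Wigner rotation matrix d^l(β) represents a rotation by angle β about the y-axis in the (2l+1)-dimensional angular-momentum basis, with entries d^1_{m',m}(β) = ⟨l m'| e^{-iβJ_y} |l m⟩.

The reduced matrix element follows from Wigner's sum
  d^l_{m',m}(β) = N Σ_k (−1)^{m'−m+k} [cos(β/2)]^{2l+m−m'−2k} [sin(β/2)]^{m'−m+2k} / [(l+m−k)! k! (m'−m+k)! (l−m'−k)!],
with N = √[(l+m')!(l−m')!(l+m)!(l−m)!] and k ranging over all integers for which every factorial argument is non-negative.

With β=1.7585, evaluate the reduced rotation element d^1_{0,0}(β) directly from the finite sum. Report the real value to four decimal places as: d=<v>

d=-0.1866

d^1_{0,0}(β=1.7585) via Wigner's sum:
c=cos(1.7585/2)=0.637729, s=sin(1.7585/2)=0.770261; N=√[1·1·1·1]=1.000000
k∈{0,1} keeps every argument non-negative
  k=0: (−1)^0·1.0000/(1)·0.6377^2·0.7703^0 = +0.406698
  k=1: (−1)^1·1.0000/(1)·0.6377^0·0.7703^2 = -0.593302
d^1_{0,0}(1.7585) = +0.406698 -0.593302 = -0.186603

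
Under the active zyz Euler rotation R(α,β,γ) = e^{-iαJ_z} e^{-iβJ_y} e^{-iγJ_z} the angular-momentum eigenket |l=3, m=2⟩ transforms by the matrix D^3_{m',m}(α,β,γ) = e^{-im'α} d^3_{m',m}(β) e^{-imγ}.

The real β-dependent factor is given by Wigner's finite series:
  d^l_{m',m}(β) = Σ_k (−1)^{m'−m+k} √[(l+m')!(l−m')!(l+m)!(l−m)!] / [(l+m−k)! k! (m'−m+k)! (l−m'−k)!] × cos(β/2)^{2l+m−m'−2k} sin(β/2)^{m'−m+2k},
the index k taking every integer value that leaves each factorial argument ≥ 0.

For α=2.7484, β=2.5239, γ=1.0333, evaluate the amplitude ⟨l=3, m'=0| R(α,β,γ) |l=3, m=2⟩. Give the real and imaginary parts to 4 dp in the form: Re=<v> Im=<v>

Re=0.1781 Im=0.3293

First d^3_{0,2}(β=2.5239), then the phase factors e^{-i(0)α} and e^{-i(2)γ}:
With c≡cos(β/2)=0.303960 and s≡sin(β/2)=0.952685, N=[6·6·120·1]^{1/2}=65.726707
k∈{2,3} keeps every argument non-negative
  k=2: (−1)^0·65.7267/(12)·0.3040^4·0.9527^2 = +0.042435
  k=3: (−1)^1·65.7267/(12)·0.3040^2·0.9527^4 = -0.416860
d^3_{0,2}(2.5239) = +0.042435 -0.416860 = -0.374425
Attach z-rotation phases: D = e^{-i(0)(2.7484)}·(-0.374425)·e^{-i(2)(1.0333)} = +0.178128+0.329339i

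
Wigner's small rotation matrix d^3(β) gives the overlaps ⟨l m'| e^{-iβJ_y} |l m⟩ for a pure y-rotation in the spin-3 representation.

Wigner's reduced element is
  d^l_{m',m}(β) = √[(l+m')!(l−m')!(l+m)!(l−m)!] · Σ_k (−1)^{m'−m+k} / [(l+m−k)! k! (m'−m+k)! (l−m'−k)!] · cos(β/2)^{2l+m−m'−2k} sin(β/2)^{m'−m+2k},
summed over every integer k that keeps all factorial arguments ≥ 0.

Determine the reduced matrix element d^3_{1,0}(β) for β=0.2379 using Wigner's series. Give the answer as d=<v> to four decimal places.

d=-0.3798

d^3_{1,0}(β=0.2379) via Wigner's sum:
Half-angle: c=0.992934, s=0.118670. N=√(24·2·6·6)=41.569219
k: max(0,(0)−(1))=0 … min(3+(0),3−(1))=2
  k=0: (−1)^1·41.5692/(12)·0.9929^5·0.1187^1 = -0.396764
  k=1: (−1)^2·41.5692/(4)·0.9929^3·0.1187^3 = +0.017002
  k=2: (−1)^3·41.5692/(12)·0.9929^1·0.1187^5 = -0.000081
d^3_{1,0}(0.2379) = -0.396764 +0.017002 -0.000081 = -0.379843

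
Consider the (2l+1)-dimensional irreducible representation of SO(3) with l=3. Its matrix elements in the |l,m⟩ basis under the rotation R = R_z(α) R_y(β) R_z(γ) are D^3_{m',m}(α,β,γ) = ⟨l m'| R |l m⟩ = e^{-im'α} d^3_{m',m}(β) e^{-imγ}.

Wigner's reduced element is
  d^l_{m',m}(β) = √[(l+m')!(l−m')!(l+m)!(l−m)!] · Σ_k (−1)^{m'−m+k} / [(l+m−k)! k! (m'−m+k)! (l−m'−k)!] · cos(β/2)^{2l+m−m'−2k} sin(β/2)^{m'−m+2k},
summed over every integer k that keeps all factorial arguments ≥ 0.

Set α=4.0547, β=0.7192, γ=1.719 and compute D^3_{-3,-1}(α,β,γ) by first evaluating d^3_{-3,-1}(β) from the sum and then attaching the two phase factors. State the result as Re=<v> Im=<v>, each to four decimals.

First d^3_{-3,-1}(β=0.7192), then the phase factors e^{-i(-3)α} and e^{-i(-1)γ}:
With c≡cos(β/2)=0.936038 and s≡sin(β/2)=0.351900, N=[1·720·2·24]^{1/2}=185.903201
Admissible k: 2..2 (factorial args all ≥0)
  k=2: (−1)^0·185.9032/(48)·0.9360^4·0.3519^2 = +0.368177
d^3_{-3,-1}(0.7192) = +0.368177
Phases: e^{-i·(-3)·4.0547}=+0.920174-0.391509i, e^{-i·(-1)·1.719}=-0.147662+0.989038i ⇒ D=+0.092539+0.356358i

Re=0.0925 Im=0.3564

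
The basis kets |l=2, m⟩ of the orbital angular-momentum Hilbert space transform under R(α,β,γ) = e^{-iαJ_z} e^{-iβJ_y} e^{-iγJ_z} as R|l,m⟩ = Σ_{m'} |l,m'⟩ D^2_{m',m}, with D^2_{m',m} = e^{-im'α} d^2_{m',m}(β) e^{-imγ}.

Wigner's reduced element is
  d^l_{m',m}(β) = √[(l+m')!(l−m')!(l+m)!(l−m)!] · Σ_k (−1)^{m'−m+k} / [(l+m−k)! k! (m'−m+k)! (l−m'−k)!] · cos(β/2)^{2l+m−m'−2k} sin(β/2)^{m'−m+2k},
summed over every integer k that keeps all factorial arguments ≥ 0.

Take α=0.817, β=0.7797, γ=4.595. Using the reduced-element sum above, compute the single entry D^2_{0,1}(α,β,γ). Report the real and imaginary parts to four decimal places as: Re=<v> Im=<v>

Re=-0.0717 Im=0.6081

Split into d^2_{0,1}(β=0.7797) × two z-phases.
With c≡cos(β/2)=0.924966 and s≡sin(β/2)=0.380050, N=[2·2·6·1]^{1/2}=4.898979
k: max(0,(1)−(0))=1 … min(2+(1),2−(0))=2
  k=1: (−1)^0·4.8990/(2)·0.9250^3·0.3800^1 = +0.736705
  k=2: (−1)^1·4.8990/(2)·0.9250^1·0.3800^3 = -0.124372
d^2_{0,1}(0.7797) = +0.736705 -0.124372 = +0.612333
Phases: e^{-i·(0)·0.817}=+1.000000+0.000000i, e^{-i·(1)·4.595}=-0.117120+0.993118i ⇒ D=-0.071716+0.608118i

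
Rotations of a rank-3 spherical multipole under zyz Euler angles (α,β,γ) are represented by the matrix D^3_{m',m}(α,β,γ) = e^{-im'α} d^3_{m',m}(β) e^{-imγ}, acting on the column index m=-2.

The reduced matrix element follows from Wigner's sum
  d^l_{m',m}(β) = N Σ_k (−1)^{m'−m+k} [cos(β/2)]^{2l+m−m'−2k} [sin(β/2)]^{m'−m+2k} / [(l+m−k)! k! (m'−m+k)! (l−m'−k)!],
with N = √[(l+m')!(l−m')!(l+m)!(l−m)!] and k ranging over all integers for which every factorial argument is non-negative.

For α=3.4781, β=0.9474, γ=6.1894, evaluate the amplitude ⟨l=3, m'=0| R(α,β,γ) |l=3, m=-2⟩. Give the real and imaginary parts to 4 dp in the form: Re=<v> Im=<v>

Re=0.5177 Im=-0.0983

Split into d^3_{0,-2}(β=0.9474) × two z-phases.
Half-angle: c=0.889887, s=0.456182. N=√(6·6·1·120)=65.726707
The bounds max(0,m−m')=0 and min(l+m,l−m')=1 give 2 terms
  k=0: (−1)^2·65.7267/(12)·0.8899^4·0.4562^2 = +0.714785
  k=1: (−1)^3·65.7267/(12)·0.8899^2·0.4562^4 = -0.187838
d^3_{0,-2}(0.9474) = +0.714785 -0.187838 = +0.526947
Phases: e^{-i·(0)·3.4781}=+1.000000+0.000000i, e^{-i·(-2)·6.1894}=+0.982460-0.186473i ⇒ D=+0.517705-0.098261i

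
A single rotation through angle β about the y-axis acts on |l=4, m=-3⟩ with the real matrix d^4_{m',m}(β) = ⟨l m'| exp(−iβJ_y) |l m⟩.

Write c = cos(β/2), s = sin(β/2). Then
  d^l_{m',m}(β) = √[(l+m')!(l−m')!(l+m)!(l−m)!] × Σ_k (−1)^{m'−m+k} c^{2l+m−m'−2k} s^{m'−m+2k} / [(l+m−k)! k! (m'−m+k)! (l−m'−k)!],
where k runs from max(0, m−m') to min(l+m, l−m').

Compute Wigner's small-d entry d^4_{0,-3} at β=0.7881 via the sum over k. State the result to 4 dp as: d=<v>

d^4_{0,-3}(β=0.7881) via Wigner's sum:
Half-angle: c=0.923362, s=0.383931. N=√(24·24·1·5040)=1703.830978
The bounds max(0,m−m')=0 and min(l+m,l−m')=1 give 2 terms
  k=0: (−1)^3·1703.8310/(144)·0.9234^5·0.3839^3 = -0.449452
  k=1: (−1)^4·1703.8310/(144)·0.9234^3·0.3839^5 = +0.077705
d^4_{0,-3}(0.7881) = -0.449452 +0.077705 = -0.371748

d=-0.3717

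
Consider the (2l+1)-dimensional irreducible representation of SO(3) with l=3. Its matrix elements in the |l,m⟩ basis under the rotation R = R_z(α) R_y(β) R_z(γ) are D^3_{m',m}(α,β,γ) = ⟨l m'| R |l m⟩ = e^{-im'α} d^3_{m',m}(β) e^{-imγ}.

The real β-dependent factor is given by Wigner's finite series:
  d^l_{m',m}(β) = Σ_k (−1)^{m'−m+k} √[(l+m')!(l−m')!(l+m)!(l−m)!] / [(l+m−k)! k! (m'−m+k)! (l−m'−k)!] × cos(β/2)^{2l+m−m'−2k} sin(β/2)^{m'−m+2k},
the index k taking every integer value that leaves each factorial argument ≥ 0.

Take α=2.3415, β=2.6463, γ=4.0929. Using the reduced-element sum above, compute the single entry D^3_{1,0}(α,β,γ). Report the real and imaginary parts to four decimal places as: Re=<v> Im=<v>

First d^3_{1,0}(β=2.6463), then the phase factors e^{-i(1)α} and e^{-i(0)γ}:
c=cos(2.6463/2)=0.245123, s=sin(2.6463/2)=0.969492; N=√[24·2·6·6]=41.569219
k∈{0,1,2} keeps every argument non-negative
  k=0: (−1)^1·41.5692/(12)·0.2451^5·0.9695^1 = -0.002972
  k=1: (−1)^2·41.5692/(4)·0.2451^3·0.9695^3 = +0.139475
  k=2: (−1)^3·41.5692/(12)·0.2451^1·0.9695^5 = -0.727270
d^3_{1,0}(2.6463) = -0.002972 +0.139475 -0.727270 = -0.590767
Attach z-rotation phases: D = e^{-i(1)(2.3415)}·(-0.590767)·e^{-i(0)(4.0929)} = +0.411552+0.423828i

Re=0.4116 Im=0.4238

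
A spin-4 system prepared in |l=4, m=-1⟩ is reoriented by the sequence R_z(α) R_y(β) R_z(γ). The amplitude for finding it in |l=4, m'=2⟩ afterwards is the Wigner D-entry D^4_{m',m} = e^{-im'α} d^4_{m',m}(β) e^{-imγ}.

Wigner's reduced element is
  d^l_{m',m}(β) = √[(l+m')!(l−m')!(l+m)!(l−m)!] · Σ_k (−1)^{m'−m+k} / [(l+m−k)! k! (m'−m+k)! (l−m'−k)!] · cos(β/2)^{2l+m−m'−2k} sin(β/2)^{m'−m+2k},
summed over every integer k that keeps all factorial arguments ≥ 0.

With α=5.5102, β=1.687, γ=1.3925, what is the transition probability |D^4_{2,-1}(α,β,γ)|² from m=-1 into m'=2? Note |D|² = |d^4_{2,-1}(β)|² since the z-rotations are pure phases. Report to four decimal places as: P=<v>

P=0.1012

D^4_{2,-1}(5.5102,1.687,1.3925) = e^{-i·2·5.5102}·d^4_{2,-1}(1.687)·e^{-i·-1·1.3925}. Compute d first:
With c≡cos(β/2)=0.664852 and s≡sin(β/2)=0.746975, N=[720·2·6·120]^{1/2}=1018.233765
k: max(0,(-1)−(2))=0 … min(4+(-1),4−(2))=2
  k=0: (−1)^3·1018.2338/(72)·0.6649^5·0.7470^3 = -0.765701
  k=1: (−1)^4·1018.2338/(48)·0.6649^3·0.7470^5 = +1.449812
  k=2: (−1)^5·1018.2338/(240)·0.6649^1·0.7470^7 = -0.366018
d^4_{2,-1}(1.687) = -0.765701 +1.449812 -0.366018 = +0.318092
|D^4_{2,-1}|² = |d^4_{2,-1}(β)|² = (+0.318092)² = 0.101183 (the z-rotation phases have unit modulus)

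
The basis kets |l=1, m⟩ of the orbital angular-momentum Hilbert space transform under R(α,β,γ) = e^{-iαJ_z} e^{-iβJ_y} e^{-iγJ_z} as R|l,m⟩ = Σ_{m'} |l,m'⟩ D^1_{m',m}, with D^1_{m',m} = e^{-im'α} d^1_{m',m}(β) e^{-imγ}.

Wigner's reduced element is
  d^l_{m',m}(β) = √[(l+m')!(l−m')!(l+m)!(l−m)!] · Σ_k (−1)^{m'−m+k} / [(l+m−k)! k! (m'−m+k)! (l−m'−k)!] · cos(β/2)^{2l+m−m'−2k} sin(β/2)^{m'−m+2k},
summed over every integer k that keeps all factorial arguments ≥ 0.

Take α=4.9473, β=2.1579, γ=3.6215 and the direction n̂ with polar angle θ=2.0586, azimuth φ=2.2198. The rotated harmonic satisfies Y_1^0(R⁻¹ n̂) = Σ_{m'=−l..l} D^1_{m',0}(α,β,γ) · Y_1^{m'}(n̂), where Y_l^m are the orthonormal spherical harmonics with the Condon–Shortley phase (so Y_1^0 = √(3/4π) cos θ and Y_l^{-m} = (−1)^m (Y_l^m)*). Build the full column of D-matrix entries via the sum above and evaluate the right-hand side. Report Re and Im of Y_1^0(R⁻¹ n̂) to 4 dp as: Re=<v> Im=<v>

Need the full column D^1_{m',0} for m'=−1..1 at α=4.9473, β=2.1579, γ=3.6215.
cos(β/2)=0.472254, sin(β/2)=0.881462
d^1_{-1,0}: single k=1 term ⇒ +0.588701;  D = +0.137024-0.572532i
d^1_{0,0}: k∈[0..1] ⇒ +0.223024 -0.776976 = -0.553952;  D = -0.553952+0.000000i
d^1_{1,0}: single k=0 term ⇒ -0.588701;  D = -0.137024-0.572532i
Y_1^{m'}(θ=2.0586,φ=2.2198) and Σ D·Y over m':
  (+0.1370-0.5725i)·(-0.1845-0.2431i)  (-0.5540+0.0000i)·(-0.2290+0.0000i)  (-0.1370-0.5725i)·(+0.1845-0.2431i)
Y_1^0(R⁻¹ n̂) = -0.202113+0.000000i

Re=-0.2021 Im=0.0000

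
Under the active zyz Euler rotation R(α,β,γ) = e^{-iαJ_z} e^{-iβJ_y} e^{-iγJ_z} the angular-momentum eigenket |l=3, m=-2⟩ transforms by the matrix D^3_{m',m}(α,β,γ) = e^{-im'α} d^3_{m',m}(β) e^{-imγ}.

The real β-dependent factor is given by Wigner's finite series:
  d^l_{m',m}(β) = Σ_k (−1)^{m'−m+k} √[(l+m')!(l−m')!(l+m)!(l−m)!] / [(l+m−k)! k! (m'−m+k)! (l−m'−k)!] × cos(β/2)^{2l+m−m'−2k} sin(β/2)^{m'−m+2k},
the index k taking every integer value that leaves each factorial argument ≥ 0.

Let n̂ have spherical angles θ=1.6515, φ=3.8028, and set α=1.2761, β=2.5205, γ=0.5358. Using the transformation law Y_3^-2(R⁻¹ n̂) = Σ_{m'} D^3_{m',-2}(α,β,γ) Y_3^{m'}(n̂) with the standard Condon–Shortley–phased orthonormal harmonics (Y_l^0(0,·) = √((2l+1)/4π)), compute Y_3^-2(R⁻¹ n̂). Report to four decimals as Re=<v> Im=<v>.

Re=-0.3330 Im=0.0998

Need the full column D^3_{m',-2} for m'=−3..3 at α=1.2761, β=2.5205, γ=0.5358.
cos(β/2)=0.305579, sin(β/2)=0.952167
d^3_{-3,-2}: single k=1 term ⇒ +0.006214;  D = +0.001158-0.006106i
d^3_{-2,-2}: k∈[0..1] ⇒ +0.000814 -0.039527 = -0.038712;  D = +0.034298+0.017952i
d^3_{-1,-2}: k∈[0..1] ⇒ -0.008023 +0.155790 = +0.147767;  D = -0.103596+0.105371i
d^3_{0,-2}: k∈[0..1] ⇒ +0.043299 -0.420397 = -0.377098;  D = -0.180524-0.331079i
d^3_{1,-2}: k∈[0..1] ⇒ -0.155790 +0.756290 = +0.600500;  D = +0.587987-0.121948i
d^3_{2,-2}: k∈[0..1] ⇒ +0.383768 -0.745209 = -0.361441;  D = -0.032556+0.359972i
d^3_{3,-2}: single k=0 term ⇒ -0.585820;  D = +0.542960+0.219952i
Y_3^{m'}(θ=1.6515,φ=3.8028) and Σ D·Y over m':
  (+0.0012-0.0061i)·(+0.1658+0.3785i)  (+0.0343+0.0180i)·(-0.0201+0.0793i)  (-0.1036+0.1054i)·(+0.2460-0.1914i)  (-0.1805-0.3311i)·(+0.0893+0.0000i)  (+0.5880-0.1219i)·(-0.2460-0.1914i)  (-0.0326+0.3600i)·(-0.0201-0.0793i)  (+0.5430+0.2200i)·(-0.1658+0.3785i)
Y_3^-2(R⁻¹ n̂) = -0.333043+0.099807i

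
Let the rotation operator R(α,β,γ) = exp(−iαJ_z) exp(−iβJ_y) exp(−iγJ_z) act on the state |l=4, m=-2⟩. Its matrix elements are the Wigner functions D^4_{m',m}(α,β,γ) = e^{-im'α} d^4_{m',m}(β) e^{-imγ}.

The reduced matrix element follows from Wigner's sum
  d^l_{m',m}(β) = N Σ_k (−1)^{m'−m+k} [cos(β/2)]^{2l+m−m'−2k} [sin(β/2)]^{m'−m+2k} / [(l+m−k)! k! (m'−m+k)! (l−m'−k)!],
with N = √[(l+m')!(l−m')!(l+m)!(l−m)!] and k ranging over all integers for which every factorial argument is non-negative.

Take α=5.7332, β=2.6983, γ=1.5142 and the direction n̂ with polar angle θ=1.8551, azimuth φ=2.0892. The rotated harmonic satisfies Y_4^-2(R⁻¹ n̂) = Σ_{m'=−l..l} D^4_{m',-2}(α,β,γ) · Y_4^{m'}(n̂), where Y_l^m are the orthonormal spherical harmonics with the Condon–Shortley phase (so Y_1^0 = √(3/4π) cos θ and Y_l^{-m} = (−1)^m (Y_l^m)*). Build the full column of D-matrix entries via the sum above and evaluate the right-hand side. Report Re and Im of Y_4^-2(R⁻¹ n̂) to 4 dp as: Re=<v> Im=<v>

Need the full column D^4_{m',-2} for m'=−4..4 at α=5.7332, β=2.6983, γ=1.5142.
cos(β/2)=0.219836, sin(β/2)=0.975537
d^4_{-4,-2}: single k=2 term ⇒ +0.000568;  D = +0.000384+0.000419i
d^4_{-3,-2}: k∈[1..2] ⇒ +0.000091 -0.005351 = -0.005260;  D = -0.001006-0.005163i
d^4_{-2,-2}: k∈[0..2] ⇒ +0.000005 -0.001289 +0.031729 = +0.030446;  D = -0.010658+0.028519i
d^4_{-1,-2}: k∈[0..2] ⇒ -0.000103 +0.010112 -0.132749 = -0.122739;  D = +0.096723-0.075561i
d^4_{0,-2}: k∈[0..2] ⇒ +0.001019 -0.053513 +0.395167 = +0.342673;  D = -0.340480+0.038705i
d^4_{1,-2}: k∈[0..2] ⇒ -0.006741 +0.199123 -0.784225 = -0.591844;  D = +0.536277+0.250371i
d^4_{2,-2}: k∈[0..2] ⇒ +0.031729 -0.499851 +0.820256 = +0.352134;  D = -0.194160-0.293769i
d^4_{3,-2}: k∈[0..1] ⇒ -0.105366 +0.691622 = +0.586256;  D = -0.019948-0.585916i
d^4_{4,-2}: single k=0 term ⇒ +0.220414;  D = +0.108744-0.191721i
Y_4^{m'}(θ=1.8551,φ=2.0892) and Σ D·Y over m':
  (+0.0004+0.0004i)·(-0.1810-0.3291i)  (-0.0010-0.0052i)·(-0.3104-0.0048i)  (-0.0107+0.0285i)·(+0.0705-0.1192i)  (+0.0967-0.0756i)·(-0.1546-0.2710i)  (-0.3405+0.0387i)·(+0.0906+0.0000i)  (+0.5363+0.2504i)·(+0.1546-0.2710i)  (-0.1942-0.2938i)·(+0.0705+0.1192i)  (-0.0199-0.5859i)·(+0.3104-0.0048i)  (+0.1087-0.1917i)·(-0.1810+0.3291i)
Y_4^-2(R⁻¹ n̂) = +0.143194-0.268096i

Re=0.1432 Im=-0.2681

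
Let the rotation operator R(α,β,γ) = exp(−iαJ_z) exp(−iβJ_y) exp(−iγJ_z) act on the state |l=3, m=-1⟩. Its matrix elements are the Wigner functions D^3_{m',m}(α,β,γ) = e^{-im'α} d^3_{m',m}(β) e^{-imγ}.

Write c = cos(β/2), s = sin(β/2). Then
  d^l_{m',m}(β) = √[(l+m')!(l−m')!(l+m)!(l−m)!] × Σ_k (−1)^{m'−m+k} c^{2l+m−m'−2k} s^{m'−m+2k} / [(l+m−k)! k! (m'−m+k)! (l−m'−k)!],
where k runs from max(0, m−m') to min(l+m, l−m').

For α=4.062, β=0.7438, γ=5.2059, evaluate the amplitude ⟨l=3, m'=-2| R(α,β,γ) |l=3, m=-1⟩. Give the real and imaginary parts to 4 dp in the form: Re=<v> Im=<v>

D^3_{-2,-1}(4.062,0.7438,5.2059) = e^{-i·-2·4.062}·d^3_{-2,-1}(0.7438)·e^{-i·-1·5.2059}. Compute d first:
With c≡cos(β/2)=0.931639 and s≡sin(β/2)=0.363386, N=[1·120·2·24]^{1/2}=75.894664
The bounds max(0,m−m')=1 and min(l+m,l−m')=2 give 2 terms
  k=1: (−1)^0·75.8947/(24)·0.9316^5·0.3634^1 = +0.806503
  k=2: (−1)^1·75.8947/(12)·0.9316^3·0.3634^3 = -0.245402
d^3_{-2,-1}(0.7438) = +0.806503 -0.245402 = +0.561101
Attach z-rotation phases: D = e^{-i(-2)(4.062)}·(+0.561101)·e^{-i(-1)(5.2059)} = +0.405339+0.387987i

Re=0.4053 Im=0.3880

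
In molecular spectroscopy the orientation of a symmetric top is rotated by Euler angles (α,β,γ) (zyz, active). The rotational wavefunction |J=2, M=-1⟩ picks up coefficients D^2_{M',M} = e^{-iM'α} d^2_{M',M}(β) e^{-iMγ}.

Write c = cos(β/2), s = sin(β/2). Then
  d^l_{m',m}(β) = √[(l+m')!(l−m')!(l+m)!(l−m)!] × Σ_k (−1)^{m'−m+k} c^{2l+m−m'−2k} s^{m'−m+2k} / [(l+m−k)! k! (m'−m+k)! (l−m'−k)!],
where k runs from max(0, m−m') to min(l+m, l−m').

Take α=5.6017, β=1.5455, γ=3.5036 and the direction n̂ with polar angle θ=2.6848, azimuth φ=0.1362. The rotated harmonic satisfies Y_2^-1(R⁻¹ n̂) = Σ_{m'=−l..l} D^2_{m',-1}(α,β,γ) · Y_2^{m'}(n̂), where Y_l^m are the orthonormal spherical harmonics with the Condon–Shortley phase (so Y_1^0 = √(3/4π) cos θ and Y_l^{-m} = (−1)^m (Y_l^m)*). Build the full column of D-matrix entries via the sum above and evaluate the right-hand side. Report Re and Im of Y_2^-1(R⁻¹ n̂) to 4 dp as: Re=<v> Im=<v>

Need the full column D^2_{m',-1} for m'=−2..2 at α=5.6017, β=1.5455, γ=3.5036.
cos(β/2)=0.715994, sin(β/2)=0.698107
d^2_{-2,-1}: single k=1 term ⇒ +0.512483;  D = -0.276480+0.431506i
d^2_{-1,-1}: k∈[0..1] ⇒ +0.262807 -0.749520 = -0.486713;  D = +0.462085-0.152863i
d^2_{0,-1}: k∈[0..1] ⇒ -0.627661 +0.596692 = -0.030968;  D = +0.028961+0.010968i
d^2_{1,-1}: k∈[0..1] ⇒ +0.749520 -0.237513 = +0.512007;  D = -0.257645-0.442460i
d^2_{2,-1}: single k=0 term ⇒ -0.487197;  D = -0.074820+0.481418i
Y_2^{m'}(θ=2.6848,φ=0.1362) and Σ D·Y over m':
  (-0.2765+0.4315i)·(+0.0724-0.0202i)  (+0.4621-0.1529i)·(-0.3030+0.0415i)  (+0.0290+0.0110i)·(+0.4467+0.0000i)  (-0.2576-0.4425i)·(+0.3030+0.0415i)  (-0.0748+0.4814i)·(+0.0724+0.0202i)
Y_2^-1(R⁻¹ n̂) = -0.206843-0.004203i

Re=-0.2068 Im=-0.0042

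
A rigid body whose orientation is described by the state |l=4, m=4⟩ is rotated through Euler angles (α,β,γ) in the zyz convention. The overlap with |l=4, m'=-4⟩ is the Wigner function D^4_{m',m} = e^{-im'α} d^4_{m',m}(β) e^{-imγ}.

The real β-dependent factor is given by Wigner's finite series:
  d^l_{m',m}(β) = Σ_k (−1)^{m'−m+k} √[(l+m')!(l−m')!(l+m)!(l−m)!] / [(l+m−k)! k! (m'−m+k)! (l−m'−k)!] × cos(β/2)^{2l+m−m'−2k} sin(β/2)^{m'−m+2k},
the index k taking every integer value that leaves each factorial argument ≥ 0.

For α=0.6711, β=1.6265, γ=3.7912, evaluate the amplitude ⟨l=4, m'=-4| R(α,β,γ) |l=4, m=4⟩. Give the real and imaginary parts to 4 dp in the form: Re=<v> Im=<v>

Re=0.0773 Im=0.0067

Split into d^4_{-4,4}(β=1.6265) × two z-phases.
Half-angle: c=0.687141, s=0.726524. N=√(1·40320·40320·1)=40320.000000
The bounds max(0,m−m')=8 and min(l+m,l−m')=8 give 1 term
  k=8: (−1)^0·40320.0000/(40320)·0.6871^0·0.7265^8 = +0.077625
d^4_{-4,4}(1.6265) = +0.077625
D = (-0.897295+0.441431i)·(+0.077625)·(-0.856078-0.516847i) = +0.077338+0.006665i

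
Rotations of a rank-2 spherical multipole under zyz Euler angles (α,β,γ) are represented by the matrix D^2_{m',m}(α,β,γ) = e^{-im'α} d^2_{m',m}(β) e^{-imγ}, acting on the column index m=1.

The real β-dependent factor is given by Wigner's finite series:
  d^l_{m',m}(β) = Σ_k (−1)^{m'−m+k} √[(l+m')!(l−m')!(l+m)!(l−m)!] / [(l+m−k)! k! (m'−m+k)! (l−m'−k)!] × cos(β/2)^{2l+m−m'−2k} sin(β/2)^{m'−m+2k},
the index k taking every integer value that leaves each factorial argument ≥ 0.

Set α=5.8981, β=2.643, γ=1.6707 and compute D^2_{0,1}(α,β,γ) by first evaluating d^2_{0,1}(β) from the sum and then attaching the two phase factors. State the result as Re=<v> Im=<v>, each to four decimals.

Split into d^2_{0,1}(β=2.643) × two z-phases.
Half-angle: c=0.246722, s=0.969086. N=√(2·2·6·1)=4.898979
k: max(0,(1)−(0))=1 … min(2+(1),2−(0))=2
  k=1: (−1)^0·4.8990/(2)·0.2467^3·0.9691^1 = +0.035650
  k=2: (−1)^1·4.8990/(2)·0.2467^1·0.9691^3 = -0.550011
d^2_{0,1}(2.643) = +0.035650 -0.550011 = -0.514360
D = (+1.000000+0.000000i)·(-0.514360)·(-0.099738-0.995014i) = +0.051301+0.511796i

Re=0.0513 Im=0.5118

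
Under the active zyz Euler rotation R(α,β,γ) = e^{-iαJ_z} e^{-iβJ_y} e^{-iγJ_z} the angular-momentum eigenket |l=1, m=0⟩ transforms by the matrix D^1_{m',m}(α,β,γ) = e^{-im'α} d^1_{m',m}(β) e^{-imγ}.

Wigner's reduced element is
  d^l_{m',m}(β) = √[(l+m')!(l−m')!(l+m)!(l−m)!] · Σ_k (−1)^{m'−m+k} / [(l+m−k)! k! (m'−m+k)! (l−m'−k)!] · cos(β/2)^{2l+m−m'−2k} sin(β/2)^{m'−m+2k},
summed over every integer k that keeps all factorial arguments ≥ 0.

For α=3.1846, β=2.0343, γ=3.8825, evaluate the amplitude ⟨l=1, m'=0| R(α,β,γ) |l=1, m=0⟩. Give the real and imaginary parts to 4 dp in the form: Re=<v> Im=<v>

Split into d^1_{0,0}(β=2.0343) × two z-phases.
c=cos(2.0343/2)=0.525792, s=sin(2.0343/2)=0.850613; N=√[1·1·1·1]=1.000000
k: max(0,(0)−(0))=0 … min(1+(0),1−(0))=1
  k=0: (−1)^0·1.0000/(1)·0.5258^2·0.8506^0 = +0.276458
  k=1: (−1)^1·1.0000/(1)·0.5258^0·0.8506^2 = -0.723542
d^1_{0,0}(2.0343) = +0.276458 -0.723542 = -0.447085
Phases: e^{-i·(0)·3.1846}=+1.000000+0.000000i, e^{-i·(0)·3.8825}=+1.000000+0.000000i ⇒ D=-0.447085+0.000000i

Re=-0.4471 Im=0.0000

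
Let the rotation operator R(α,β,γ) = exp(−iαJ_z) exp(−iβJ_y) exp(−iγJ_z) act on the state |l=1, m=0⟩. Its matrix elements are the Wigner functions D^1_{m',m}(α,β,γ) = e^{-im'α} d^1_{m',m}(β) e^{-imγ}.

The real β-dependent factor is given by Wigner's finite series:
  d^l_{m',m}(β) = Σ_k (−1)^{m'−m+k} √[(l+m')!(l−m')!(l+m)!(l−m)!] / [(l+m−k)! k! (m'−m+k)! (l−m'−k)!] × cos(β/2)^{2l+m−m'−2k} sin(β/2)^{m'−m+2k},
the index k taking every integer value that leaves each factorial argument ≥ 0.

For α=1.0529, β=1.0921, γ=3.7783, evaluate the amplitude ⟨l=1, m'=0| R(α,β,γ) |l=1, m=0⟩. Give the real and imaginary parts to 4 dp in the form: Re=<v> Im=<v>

Re=0.4606 Im=0.0000

First d^1_{0,0}(β=1.0921), then the phase factors e^{-i(0)α} and e^{-i(0)γ}:
Half-angle: c=0.854582, s=0.519316. N=√(1·1·1·1)=1.000000
The bounds max(0,m−m')=0 and min(l+m,l−m')=1 give 2 terms
  k=0: (−1)^0·1.0000/(1)·0.8546^2·0.5193^0 = +0.730311
  k=1: (−1)^1·1.0000/(1)·0.8546^0·0.5193^2 = -0.269689
d^1_{0,0}(1.0921) = +0.730311 -0.269689 = +0.460622
D = (+1.000000+0.000000i)·(+0.460622)·(+1.000000+0.000000i) = +0.460622+0.000000i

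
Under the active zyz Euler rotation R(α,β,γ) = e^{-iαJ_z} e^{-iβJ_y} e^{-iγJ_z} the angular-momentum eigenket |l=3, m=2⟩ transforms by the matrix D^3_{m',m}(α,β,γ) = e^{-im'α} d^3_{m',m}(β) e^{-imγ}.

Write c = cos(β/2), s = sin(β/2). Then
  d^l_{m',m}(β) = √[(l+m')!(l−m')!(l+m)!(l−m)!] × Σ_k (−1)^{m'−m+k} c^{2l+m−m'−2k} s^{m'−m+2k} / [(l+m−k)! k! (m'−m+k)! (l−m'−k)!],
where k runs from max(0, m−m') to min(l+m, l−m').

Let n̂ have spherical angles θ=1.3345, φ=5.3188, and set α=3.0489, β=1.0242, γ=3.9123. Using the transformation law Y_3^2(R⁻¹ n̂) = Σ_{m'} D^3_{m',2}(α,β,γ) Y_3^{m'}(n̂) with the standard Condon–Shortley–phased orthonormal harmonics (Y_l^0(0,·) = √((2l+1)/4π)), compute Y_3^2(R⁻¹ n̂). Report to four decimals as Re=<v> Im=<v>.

Re=0.3331 Im=-0.1075

Need the full column D^3_{m',2} for m'=−3..3 at α=3.0489, β=1.0242, γ=3.9123.
cos(β/2)=0.871717, sin(β/2)=0.490009
d^3_{-3,2}: single k=5 term ⇒ +0.060321;  D = +0.014848+0.058466i
d^3_{-2,2}: k∈[4..5] ⇒ +0.219047 -0.013843 = +0.205204;  D = -0.031883-0.202712i
d^3_{-1,2}: k∈[3..4] ⇒ +0.492912 -0.077875 = +0.415037;  D = +0.026259+0.414206i
d^3_{0,2}: k∈[2..3] ⇒ +0.759402 -0.239954 = +0.519448;  D = +0.015260-0.519223i
d^3_{1,2}: k∈[1..2] ⇒ +0.779978 -0.492912 = +0.287067;  D = -0.034956+0.284930i
d^3_{2,2}: k∈[0..1] ⇒ +0.438788 -0.693236 = -0.254448;  D = -0.054228+0.248602i
d^3_{3,2}: single k=0 term ⇒ -0.604169;  D = +0.182845-0.575836i
Y_3^{m'}(θ=1.3345,φ=5.3188) and Σ D·Y over m':
  (+0.0148+0.0585i)·(-0.3716+0.0943i)  (-0.0319-0.2027i)·(-0.0792+0.2118i)  (+0.0263+0.4142i)·(-0.1300-0.1874i)  (+0.0153-0.5192i)·(-0.2381+0.0000i)  (-0.0350+0.2849i)·(+0.1300-0.1874i)  (-0.0542+0.2486i)·(-0.0792-0.2118i)  (+0.1828-0.5758i)·(+0.3716+0.0943i)
Y_3^2(R⁻¹ n̂) = +0.333067-0.107515i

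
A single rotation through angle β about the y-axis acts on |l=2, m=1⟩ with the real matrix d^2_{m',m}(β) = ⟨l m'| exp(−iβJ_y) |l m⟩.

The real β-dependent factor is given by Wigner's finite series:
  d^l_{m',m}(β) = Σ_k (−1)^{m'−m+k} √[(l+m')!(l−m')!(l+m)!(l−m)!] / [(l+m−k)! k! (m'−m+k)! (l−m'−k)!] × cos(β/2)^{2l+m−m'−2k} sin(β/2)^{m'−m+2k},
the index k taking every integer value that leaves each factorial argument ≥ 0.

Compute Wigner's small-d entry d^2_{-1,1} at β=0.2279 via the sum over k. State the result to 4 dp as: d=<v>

d=0.0381

d^2_{-1,1}(β=0.2279) via Wigner's sum:
Half-angle: c=0.993515, s=0.113704. N=√(1·6·6·1)=6.000000
The bounds max(0,m−m')=2 and min(l+m,l−m')=3 give 2 terms
  k=2: (−1)^0·6.0000/(2)·0.9935^2·0.1137^2 = +0.038284
  k=3: (−1)^1·6.0000/(6)·0.9935^0·0.1137^4 = -0.000167
d^2_{-1,1}(0.2279) = +0.038284 -0.000167 = +0.038117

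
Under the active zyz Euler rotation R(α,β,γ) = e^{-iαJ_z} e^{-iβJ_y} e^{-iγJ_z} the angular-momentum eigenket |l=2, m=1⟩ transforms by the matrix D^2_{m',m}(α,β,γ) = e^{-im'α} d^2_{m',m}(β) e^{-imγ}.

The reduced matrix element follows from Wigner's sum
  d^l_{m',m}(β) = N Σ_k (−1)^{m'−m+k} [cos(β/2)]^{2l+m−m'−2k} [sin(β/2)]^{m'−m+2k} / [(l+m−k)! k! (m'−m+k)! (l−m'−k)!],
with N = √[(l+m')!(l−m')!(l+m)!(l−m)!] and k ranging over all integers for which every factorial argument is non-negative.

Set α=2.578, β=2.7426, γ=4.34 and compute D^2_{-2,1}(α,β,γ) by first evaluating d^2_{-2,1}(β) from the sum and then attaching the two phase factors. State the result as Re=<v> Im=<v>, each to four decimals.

Split into d^2_{-2,1}(β=2.7426) × two z-phases.
Half-angle: c=0.198176, s=0.980167. N=√(1·24·6·1)=12.000000
Admissible k: 3..3 (factorial args all ≥0)
  k=3: (−1)^0·12.0000/(6)·0.1982^1·0.9802^3 = +0.373233
d^2_{-2,1}(2.7426) = +0.373233
D = (+0.429204-0.903208i)·(+0.373233)·(-0.363842+0.931461i) = +0.255717+0.271867i

Re=0.2557 Im=0.2719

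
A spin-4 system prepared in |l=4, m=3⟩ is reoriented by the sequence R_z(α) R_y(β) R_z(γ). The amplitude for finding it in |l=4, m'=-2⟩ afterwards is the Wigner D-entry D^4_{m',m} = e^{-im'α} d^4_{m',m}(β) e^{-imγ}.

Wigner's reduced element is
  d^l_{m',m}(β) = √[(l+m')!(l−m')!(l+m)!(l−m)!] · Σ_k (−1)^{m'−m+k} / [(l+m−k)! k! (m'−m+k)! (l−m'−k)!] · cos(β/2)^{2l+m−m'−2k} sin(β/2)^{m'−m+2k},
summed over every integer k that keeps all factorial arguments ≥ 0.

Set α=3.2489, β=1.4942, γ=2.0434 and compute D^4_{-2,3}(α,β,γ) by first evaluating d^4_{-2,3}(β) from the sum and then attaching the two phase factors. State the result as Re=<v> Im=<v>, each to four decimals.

Re=0.4279 Im=0.1648

D^4_{-2,3}(3.2489,1.4942,2.0434) = e^{-i·-2·3.2489}·d^4_{-2,3}(1.4942)·e^{-i·3·2.0434}. Compute d first:
c=cos(1.4942/2)=0.733663, s=sin(1.4942/2)=0.679514; N=√[2·720·5040·1]=2693.993318
k: max(0,(3)−(-2))=5 … min(4+(3),4−(-2))=6
  k=5: (−1)^0·2693.9933/(240)·0.7337^3·0.6795^5 = +0.642194
  k=6: (−1)^1·2693.9933/(720)·0.7337^1·0.6795^7 = -0.183632
d^4_{-2,3}(1.4942) = +0.642194 -0.183632 = +0.458562
Attach z-rotation phases: D = e^{-i(-2)(3.2489)}·(+0.458562)·e^{-i(3)(2.0434)} = +0.427926+0.164796i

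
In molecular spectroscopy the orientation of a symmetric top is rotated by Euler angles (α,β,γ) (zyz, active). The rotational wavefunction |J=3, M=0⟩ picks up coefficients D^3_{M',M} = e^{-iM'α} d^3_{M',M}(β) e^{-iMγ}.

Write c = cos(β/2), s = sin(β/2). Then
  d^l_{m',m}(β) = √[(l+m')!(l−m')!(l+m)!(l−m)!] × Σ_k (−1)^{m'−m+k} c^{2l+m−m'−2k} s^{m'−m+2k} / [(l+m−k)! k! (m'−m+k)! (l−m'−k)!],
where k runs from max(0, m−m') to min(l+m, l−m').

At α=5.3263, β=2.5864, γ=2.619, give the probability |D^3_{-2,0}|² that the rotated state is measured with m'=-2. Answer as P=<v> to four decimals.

Split into d^3_{-2,0}(β=2.5864) × two z-phases.
With c≡cos(β/2)=0.274045 and s≡sin(β/2)=0.961717, N=[1·120·6·6]^{1/2}=65.726707
Admissible k: 2..3 (factorial args all ≥0)
  k=2: (−1)^0·65.7267/(12)·0.2740^4·0.9617^2 = +0.028572
  k=3: (−1)^1·65.7267/(12)·0.2740^2·0.9617^4 = -0.351879
d^3_{-2,0}(2.5864) = +0.028572 -0.351879 = -0.323306
|D^3_{-2,0}|² = |d^3_{-2,0}(β)|² = (-0.323306)² = 0.104527 (the z-rotation phases have unit modulus)

P=0.1045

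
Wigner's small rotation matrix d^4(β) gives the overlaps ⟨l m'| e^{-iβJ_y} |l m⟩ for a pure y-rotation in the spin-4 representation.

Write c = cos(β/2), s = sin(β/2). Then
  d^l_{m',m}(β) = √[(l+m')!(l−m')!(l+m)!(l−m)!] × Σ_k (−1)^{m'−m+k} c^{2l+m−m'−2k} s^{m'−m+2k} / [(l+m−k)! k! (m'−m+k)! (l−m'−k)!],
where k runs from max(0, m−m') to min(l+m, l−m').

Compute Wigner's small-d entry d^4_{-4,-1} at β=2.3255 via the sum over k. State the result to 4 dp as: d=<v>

d^4_{-4,-1}(β=2.3255) via Wigner's sum:
With c≡cos(β/2)=0.396817 and s≡sin(β/2)=0.917898, N=[1·40320·6·120]^{1/2}=5387.986637
The bounds max(0,m−m')=3 and min(l+m,l−m')=3 give 1 term
  k=3: (−1)^0·5387.9866/(720)·0.3968^5·0.9179^3 = +0.056941
d^4_{-4,-1}(2.3255) = +0.056941

d=0.0569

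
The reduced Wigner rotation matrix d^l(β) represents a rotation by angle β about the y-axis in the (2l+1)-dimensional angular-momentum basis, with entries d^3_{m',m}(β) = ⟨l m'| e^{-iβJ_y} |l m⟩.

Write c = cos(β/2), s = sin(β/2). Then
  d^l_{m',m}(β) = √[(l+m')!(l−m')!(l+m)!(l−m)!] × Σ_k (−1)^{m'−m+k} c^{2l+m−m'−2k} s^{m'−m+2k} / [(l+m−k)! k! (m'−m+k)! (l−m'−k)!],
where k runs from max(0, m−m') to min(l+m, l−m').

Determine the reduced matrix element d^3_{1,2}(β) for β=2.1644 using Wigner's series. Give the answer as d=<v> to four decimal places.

d=-0.3867

d^3_{1,2}(β=2.1644) via Wigner's sum:
Half-angle: c=0.469387, s=0.882993. N=√(24·2·120·1)=75.894664
k: max(0,(2)−(1))=1 … min(3+(2),3−(1))=2
  k=1: (−1)^0·75.8947/(24)·0.4694^5·0.8830^1 = +0.063623
  k=2: (−1)^1·75.8947/(12)·0.4694^3·0.8830^3 = -0.450292
d^3_{1,2}(2.1644) = +0.063623 -0.450292 = -0.386669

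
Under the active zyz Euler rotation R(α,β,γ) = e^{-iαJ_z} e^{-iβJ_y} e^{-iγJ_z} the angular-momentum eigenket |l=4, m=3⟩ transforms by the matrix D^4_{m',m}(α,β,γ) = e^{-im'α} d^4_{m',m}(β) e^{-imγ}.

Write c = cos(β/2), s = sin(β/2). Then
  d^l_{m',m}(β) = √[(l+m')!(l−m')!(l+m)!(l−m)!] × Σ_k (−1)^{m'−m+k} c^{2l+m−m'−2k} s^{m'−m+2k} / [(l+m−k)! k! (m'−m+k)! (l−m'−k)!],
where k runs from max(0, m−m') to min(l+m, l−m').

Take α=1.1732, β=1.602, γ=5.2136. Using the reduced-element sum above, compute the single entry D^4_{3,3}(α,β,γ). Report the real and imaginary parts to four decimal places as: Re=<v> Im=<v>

Re=-0.3381 Im=0.1086

Split into d^4_{3,3}(β=1.602) × two z-phases.
With c≡cos(β/2)=0.695989 and s≡sin(β/2)=0.718052, N=[5040·1·5040·1]^{1/2}=5040.000000
k∈{0,1} keeps every argument non-negative
  k=0: (−1)^0·5040.0000/(5040)·0.6960^8·0.7181^0 = +0.055058
  k=1: (−1)^1·5040.0000/(720)·0.6960^6·0.7181^2 = -0.410227
d^4_{3,3}(1.602) = +0.055058 -0.410227 = -0.355170
Phases: e^{-i·(3)·1.1732}=-0.929402+0.369069i, e^{-i·(3)·5.2136}=-0.997745-0.067113i ⇒ D=-0.338148+0.108633i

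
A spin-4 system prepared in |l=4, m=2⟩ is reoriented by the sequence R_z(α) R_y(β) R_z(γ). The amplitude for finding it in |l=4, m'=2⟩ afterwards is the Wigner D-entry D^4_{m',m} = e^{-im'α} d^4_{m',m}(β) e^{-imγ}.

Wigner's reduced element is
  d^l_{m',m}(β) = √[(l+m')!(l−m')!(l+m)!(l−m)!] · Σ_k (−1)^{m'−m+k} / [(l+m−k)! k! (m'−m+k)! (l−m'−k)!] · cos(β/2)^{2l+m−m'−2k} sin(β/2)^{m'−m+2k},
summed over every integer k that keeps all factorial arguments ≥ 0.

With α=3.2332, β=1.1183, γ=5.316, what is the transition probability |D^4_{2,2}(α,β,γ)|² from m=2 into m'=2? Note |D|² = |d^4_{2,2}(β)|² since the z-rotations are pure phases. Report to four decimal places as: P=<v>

P=0.1392

D^4_{2,2}(3.2332,1.1183,5.316) = e^{-i·2·3.2332}·d^4_{2,2}(1.1183)·e^{-i·2·5.316}. Compute d first:
With c≡cos(β/2)=0.847706 and s≡sin(β/2)=0.530466, N=[720·2·720·2]^{1/2}=1440.000000
k∈{0,1,2} keeps every argument non-negative
  k=0: (−1)^0·1440.0000/(1440)·0.8477^8·0.5305^0 = +0.266663
  k=1: (−1)^1·1440.0000/(120)·0.8477^6·0.5305^2 = -1.253051
  k=2: (−1)^2·1440.0000/(96)·0.8477^4·0.5305^4 = +0.613342
d^4_{2,2}(1.1183) = +0.266663 -1.253051 +0.613342 = -0.373045
|D^4_{2,2}|² = |d^4_{2,2}(β)|² = (-0.373045)² = 0.139163 (the z-rotation phases have unit modulus)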